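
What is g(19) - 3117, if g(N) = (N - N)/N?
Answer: -3117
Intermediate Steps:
g(N) = 0 (g(N) = 0/N = 0)
g(19) - 3117 = 0 - 3117 = -3117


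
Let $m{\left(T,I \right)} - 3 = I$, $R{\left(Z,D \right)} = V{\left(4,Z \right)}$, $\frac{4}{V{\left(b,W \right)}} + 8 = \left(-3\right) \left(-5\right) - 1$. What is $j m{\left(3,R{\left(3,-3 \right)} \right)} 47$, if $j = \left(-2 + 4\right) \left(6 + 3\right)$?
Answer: $3102$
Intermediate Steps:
$V{\left(b,W \right)} = \frac{2}{3}$ ($V{\left(b,W \right)} = \frac{4}{-8 - -14} = \frac{4}{-8 + \left(15 - 1\right)} = \frac{4}{-8 + 14} = \frac{4}{6} = 4 \cdot \frac{1}{6} = \frac{2}{3}$)
$j = 18$ ($j = 2 \cdot 9 = 18$)
$R{\left(Z,D \right)} = \frac{2}{3}$
$m{\left(T,I \right)} = 3 + I$
$j m{\left(3,R{\left(3,-3 \right)} \right)} 47 = 18 \left(3 + \frac{2}{3}\right) 47 = 18 \cdot \frac{11}{3} \cdot 47 = 66 \cdot 47 = 3102$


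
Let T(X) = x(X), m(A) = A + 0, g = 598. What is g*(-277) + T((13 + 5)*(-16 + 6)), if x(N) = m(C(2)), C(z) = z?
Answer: -165644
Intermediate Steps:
m(A) = A
x(N) = 2
T(X) = 2
g*(-277) + T((13 + 5)*(-16 + 6)) = 598*(-277) + 2 = -165646 + 2 = -165644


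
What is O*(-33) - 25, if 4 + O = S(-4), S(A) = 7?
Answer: -124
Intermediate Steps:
O = 3 (O = -4 + 7 = 3)
O*(-33) - 25 = 3*(-33) - 25 = -99 - 25 = -124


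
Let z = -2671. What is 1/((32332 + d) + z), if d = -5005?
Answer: 1/24656 ≈ 4.0558e-5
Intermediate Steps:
1/((32332 + d) + z) = 1/((32332 - 5005) - 2671) = 1/(27327 - 2671) = 1/24656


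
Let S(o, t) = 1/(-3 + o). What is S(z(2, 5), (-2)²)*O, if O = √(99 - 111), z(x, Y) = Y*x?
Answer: 2*I*√3/7 ≈ 0.49487*I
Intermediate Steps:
O = 2*I*√3 (O = √(-12) = 2*I*√3 ≈ 3.4641*I)
S(z(2, 5), (-2)²)*O = (2*I*√3)/(-3 + 5*2) = (2*I*√3)/(-3 + 10) = (2*I*√3)/7 = 2*I*√3/7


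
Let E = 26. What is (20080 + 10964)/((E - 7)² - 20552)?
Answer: -31044/20191 ≈ -1.5375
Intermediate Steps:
(20080 + 10964)/((E - 7)² - 20552) = (20080 + 10964)/((26 - 7)² - 20552) = 31044/(19² - 20552) = 31044/(361 - 20552) = 31044/(-20191) = 31044*(-1/20191) = -31044/20191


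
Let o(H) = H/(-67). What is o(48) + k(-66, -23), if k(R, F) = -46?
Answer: -3130/67 ≈ -46.716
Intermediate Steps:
o(H) = -H/67 (o(H) = H*(-1/67) = -H/67)
o(48) + k(-66, -23) = -1/67*48 - 46 = -48/67 - 46 = -3130/67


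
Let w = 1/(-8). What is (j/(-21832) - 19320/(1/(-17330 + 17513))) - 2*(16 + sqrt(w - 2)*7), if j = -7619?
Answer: -77189036925/21832 - 7*I*sqrt(34)/2 ≈ -3.5356e+6 - 20.408*I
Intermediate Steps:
w = -1/8 ≈ -0.12500
(j/(-21832) - 19320/(1/(-17330 + 17513))) - 2*(16 + sqrt(w - 2)*7) = (-7619/(-21832) - 19320/(1/(-17330 + 17513))) - 2*(16 + sqrt(-1/8 - 2)*7) = (-7619*(-1/21832) - 19320/(1/183)) - 2*(16 + sqrt(-17/8)*7) = (7619/21832 - 19320/1/183) - 2*(16 + (I*sqrt(34)/4)*7) = (7619/21832 - 19320*183) - 2*(16 + 7*I*sqrt(34)/4) = (7619/21832 - 3535560) + (-32 - 7*I*sqrt(34)/2) = -77188338301/21832 + (-32 - 7*I*sqrt(34)/2) = -77189036925/21832 - 7*I*sqrt(34)/2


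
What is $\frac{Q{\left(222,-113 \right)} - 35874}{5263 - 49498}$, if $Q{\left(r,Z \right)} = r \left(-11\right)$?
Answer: $\frac{12772}{14745} \approx 0.86619$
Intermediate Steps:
$Q{\left(r,Z \right)} = - 11 r$
$\frac{Q{\left(222,-113 \right)} - 35874}{5263 - 49498} = \frac{\left(-11\right) 222 - 35874}{5263 - 49498} = \frac{-2442 - 35874}{-44235} = \left(-38316\right) \left(- \frac{1}{44235}\right) = \frac{12772}{14745}$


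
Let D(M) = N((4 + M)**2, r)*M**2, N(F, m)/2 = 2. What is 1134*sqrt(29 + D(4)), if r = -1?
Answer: 1134*sqrt(93) ≈ 10936.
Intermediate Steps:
N(F, m) = 4 (N(F, m) = 2*2 = 4)
D(M) = 4*M**2
1134*sqrt(29 + D(4)) = 1134*sqrt(29 + 4*4**2) = 1134*sqrt(29 + 4*16) = 1134*sqrt(29 + 64) = 1134*sqrt(93)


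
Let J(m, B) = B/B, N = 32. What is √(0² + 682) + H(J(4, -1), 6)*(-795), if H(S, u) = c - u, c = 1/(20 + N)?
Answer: 247245/52 + √682 ≈ 4780.8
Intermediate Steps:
c = 1/52 (c = 1/(20 + 32) = 1/52 ≈ 0.019231)
J(m, B) = 1
H(S, u) = 1/52 - u
√(0² + 682) + H(J(4, -1), 6)*(-795) = √(0² + 682) + (1/52 - 1*6)*(-795) = √(0 + 682) + (1/52 - 6)*(-795) = √682 - 311/52*(-795) = √682 + 247245/52 = 247245/52 + √682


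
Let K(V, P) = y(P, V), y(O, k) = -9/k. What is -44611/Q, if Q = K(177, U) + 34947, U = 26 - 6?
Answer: -2632049/2061870 ≈ -1.2765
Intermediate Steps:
U = 20
K(V, P) = -9/V
Q = 2061870/59 (Q = -9/177 + 34947 = -9*1/177 + 34947 = -3/59 + 34947 = 2061870/59 ≈ 34947.)
-44611/Q = -44611/2061870/59 = -44611*59/2061870 = -2632049/2061870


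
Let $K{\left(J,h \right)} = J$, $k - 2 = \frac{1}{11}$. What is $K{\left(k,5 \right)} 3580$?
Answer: $\frac{82340}{11} \approx 7485.5$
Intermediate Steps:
$k = \frac{23}{11}$ ($k = 2 + \frac{1}{11} = \frac{23}{11} \approx 2.0909$)
$K{\left(k,5 \right)} 3580 = \frac{23}{11} \cdot 3580 = \frac{82340}{11}$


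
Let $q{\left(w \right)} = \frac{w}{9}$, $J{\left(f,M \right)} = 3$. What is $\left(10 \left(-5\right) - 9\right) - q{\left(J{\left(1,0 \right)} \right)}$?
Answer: $- \frac{178}{3} \approx -59.333$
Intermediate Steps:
$q{\left(w \right)} = \frac{w}{9}$ ($q{\left(w \right)} = w \frac{1}{9} = \frac{w}{9}$)
$\left(10 \left(-5\right) - 9\right) - q{\left(J{\left(1,0 \right)} \right)} = \left(10 \left(-5\right) - 9\right) - \frac{1}{9} \cdot 3 = \left(-50 - 9\right) - \frac{1}{3} = -59 - \frac{1}{3} = - \frac{178}{3}$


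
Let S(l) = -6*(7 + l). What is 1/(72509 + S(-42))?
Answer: 1/72719 ≈ 1.3752e-5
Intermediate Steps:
S(l) = -42 - 6*l
1/(72509 + S(-42)) = 1/(72509 + (-42 - 6*(-42))) = 1/(72509 + (-42 + 252)) = 1/(72509 + 210) = 1/72719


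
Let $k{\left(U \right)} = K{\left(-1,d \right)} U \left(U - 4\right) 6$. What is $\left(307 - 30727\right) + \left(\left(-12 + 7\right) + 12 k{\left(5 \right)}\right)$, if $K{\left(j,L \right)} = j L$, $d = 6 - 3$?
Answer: $-31505$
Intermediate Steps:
$d = 3$
$K{\left(j,L \right)} = L j$
$k{\left(U \right)} = - 18 U \left(-4 + U\right)$ ($k{\left(U \right)} = 3 \left(-1\right) U \left(U - 4\right) 6 = - 3 U \left(-4 + U\right) 6 = - 18 U \left(-4 + U\right)$)
$\left(307 - 30727\right) + \left(\left(-12 + 7\right) + 12 k{\left(5 \right)}\right) = \left(307 - 30727\right) + \left(\left(-12 + 7\right) + 12 \cdot 18 \cdot 5 \left(4 - 5\right)\right) = -30420 + \left(-5 + 12 \cdot 18 \cdot 5 \left(4 - 5\right)\right) = -30420 + \left(-5 + 12 \cdot 18 \cdot 5 \left(-1\right)\right) = -30420 + \left(-5 + 12 \left(-90\right)\right) = -30420 - 1085 = -31505$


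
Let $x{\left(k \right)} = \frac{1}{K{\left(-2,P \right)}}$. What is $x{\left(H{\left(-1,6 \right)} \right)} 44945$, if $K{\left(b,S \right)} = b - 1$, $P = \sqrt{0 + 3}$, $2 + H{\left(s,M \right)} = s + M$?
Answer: $- \frac{44945}{3} \approx -14982.0$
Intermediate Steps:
$H{\left(s,M \right)} = -2 + M + s$ ($H{\left(s,M \right)} = -2 + \left(s + M\right) = -2 + \left(M + s\right) = -2 + M + s$)
$P = \sqrt{3} \approx 1.732$
$K{\left(b,S \right)} = -1 + b$ ($K{\left(b,S \right)} = b - 1 = -1 + b$)
$x{\left(k \right)} = - \frac{1}{3}$ ($x{\left(k \right)} = \frac{1}{-1 - 2} = \frac{1}{-3} = - \frac{1}{3}$)
$x{\left(H{\left(-1,6 \right)} \right)} 44945 = \left(- \frac{1}{3}\right) 44945 = - \frac{44945}{3}$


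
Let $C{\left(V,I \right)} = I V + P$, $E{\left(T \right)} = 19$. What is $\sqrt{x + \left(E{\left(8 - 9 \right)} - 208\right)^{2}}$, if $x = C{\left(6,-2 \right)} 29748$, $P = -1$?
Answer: $i \sqrt{351003} \approx 592.46 i$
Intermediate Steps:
$C{\left(V,I \right)} = -1 + I V$ ($C{\left(V,I \right)} = I V - 1 = -1 + I V$)
$x = -386724$ ($x = \left(-1 - 12\right) 29748 = \left(-13\right) 29748 = -386724$)
$\sqrt{x + \left(E{\left(8 - 9 \right)} - 208\right)^{2}} = \sqrt{-386724 + \left(19 - 208\right)^{2}} = \sqrt{-386724 + \left(-189\right)^{2}} = \sqrt{-386724 + 35721} = \sqrt{-351003} = i \sqrt{351003}$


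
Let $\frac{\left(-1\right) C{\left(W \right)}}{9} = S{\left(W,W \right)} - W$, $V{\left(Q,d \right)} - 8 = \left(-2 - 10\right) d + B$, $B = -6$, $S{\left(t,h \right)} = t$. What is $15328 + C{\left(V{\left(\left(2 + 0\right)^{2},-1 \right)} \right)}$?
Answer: $15328$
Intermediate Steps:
$V{\left(Q,d \right)} = 2 - 12 d$ ($V{\left(Q,d \right)} = 8 + \left(\left(-2 - 10\right) d - 6\right) = 8 - \left(6 + 12 d\right) = 2 - 12 d$)
$C{\left(W \right)} = 0$ ($C{\left(W \right)} = - 9 \left(W - W\right) = \left(-9\right) 0 = 0$)
$15328 + C{\left(V{\left(\left(2 + 0\right)^{2},-1 \right)} \right)} = 15328 + 0 = 15328$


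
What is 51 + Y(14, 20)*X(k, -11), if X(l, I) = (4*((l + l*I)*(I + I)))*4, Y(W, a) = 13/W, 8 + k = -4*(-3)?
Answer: 91877/7 ≈ 13125.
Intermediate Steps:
k = 4 (k = -8 - 4*(-3) = -8 + 12 = 4)
X(l, I) = 32*I*(l + I*l) (X(l, I) = (4*((l + I*l)*(2*I)))*4 = (4*(2*I*(l + I*l)))*4 = (8*I*(l + I*l))*4 = 32*I*(l + I*l))
51 + Y(14, 20)*X(k, -11) = 51 + (13/14)*(32*(-11)*4*(1 - 11)) = 51 + (13*(1/14))*(32*(-11)*4*(-10)) = 51 + (13/14)*14080 = 51 + 91520/7 = 91877/7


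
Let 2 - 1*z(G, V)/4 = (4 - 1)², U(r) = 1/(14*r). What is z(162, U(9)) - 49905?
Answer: -49933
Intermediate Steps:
U(r) = 1/(14*r)
z(G, V) = -28 (z(G, V) = 8 - 4*(4 - 1)² = 8 - 4*3² = 8 - 4*9 = 8 - 36 = -28)
z(162, U(9)) - 49905 = -28 - 49905 = -49933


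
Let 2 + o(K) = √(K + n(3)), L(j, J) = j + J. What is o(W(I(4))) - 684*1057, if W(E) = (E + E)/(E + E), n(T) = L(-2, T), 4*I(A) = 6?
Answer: -722990 + √2 ≈ -7.2299e+5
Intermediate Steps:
I(A) = 3/2 (I(A) = (¼)*6 = 3/2)
L(j, J) = J + j
n(T) = -2 + T (n(T) = T - 2 = -2 + T)
W(E) = 1 (W(E) = (2*E)/((2*E)) = (2*E)*(1/(2*E)) = 1)
o(K) = -2 + √(1 + K) (o(K) = -2 + √(K + (-2 + 3)) = -2 + √(K + 1) = -2 + √(1 + K))
o(W(I(4))) - 684*1057 = (-2 + √(1 + 1)) - 684*1057 = (-2 + √2) - 722988 = -722990 + √2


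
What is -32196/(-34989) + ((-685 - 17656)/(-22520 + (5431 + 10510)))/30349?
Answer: 2143030185055/2328705386073 ≈ 0.92027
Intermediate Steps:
-32196/(-34989) + ((-685 - 17656)/(-22520 + (5431 + 10510)))/30349 = -32196*(-1/34989) - 18341/(-22520 + 15941)*(1/30349) = 10732/11663 - 18341/(-6579)*(1/30349) = 10732/11663 - 18341*(-1/6579)*(1/30349) = 10732/11663 + (18341/6579)*(1/30349) = 10732/11663 + 18341/199666071 = 2143030185055/2328705386073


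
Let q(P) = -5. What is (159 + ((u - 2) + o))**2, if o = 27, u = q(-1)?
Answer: 32041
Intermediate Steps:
u = -5
(159 + ((u - 2) + o))**2 = (159 + ((-5 - 2) + 27))**2 = (159 + (-7 + 27))**2 = (159 + 20)**2 = 179**2 = 32041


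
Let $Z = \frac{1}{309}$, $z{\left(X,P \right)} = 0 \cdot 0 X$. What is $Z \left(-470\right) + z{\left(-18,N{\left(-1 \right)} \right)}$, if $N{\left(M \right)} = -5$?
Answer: $- \frac{470}{309} \approx -1.521$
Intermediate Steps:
$z{\left(X,P \right)} = 0$ ($z{\left(X,P \right)} = 0 X = 0$)
$Z = \frac{1}{309} \approx 0.0032362$
$Z \left(-470\right) + z{\left(-18,N{\left(-1 \right)} \right)} = \frac{1}{309} \left(-470\right) + 0 = - \frac{470}{309} + 0 = - \frac{470}{309}$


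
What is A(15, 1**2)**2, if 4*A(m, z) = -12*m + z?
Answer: 32041/16 ≈ 2002.6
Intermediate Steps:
A(m, z) = -3*m + z/4 (A(m, z) = (-12*m + z)/4 = (z - 12*m)/4 = -3*m + z/4)
A(15, 1**2)**2 = (-3*15 + (1/4)*1**2)**2 = (-45 + (1/4)*1)**2 = (-45 + 1/4)**2 = (-179/4)**2 = 32041/16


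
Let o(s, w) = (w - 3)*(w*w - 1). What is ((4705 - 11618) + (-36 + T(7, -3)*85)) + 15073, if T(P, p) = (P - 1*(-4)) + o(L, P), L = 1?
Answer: 25379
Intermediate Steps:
o(s, w) = (-1 + w²)*(-3 + w) (o(s, w) = (-3 + w)*(w² - 1) = (-3 + w)*(-1 + w²) = (-1 + w²)*(-3 + w))
T(P, p) = 7 + P³ - 3*P² (T(P, p) = (P - 1*(-4)) + (3 + P³ - P - 3*P²) = (P + 4) + (3 + P³ - P - 3*P²) = (4 + P) + (3 + P³ - P - 3*P²) = 7 + P³ - 3*P²)
((4705 - 11618) + (-36 + T(7, -3)*85)) + 15073 = ((4705 - 11618) + (-36 + (7 + 7³ - 3*7²)*85)) + 15073 = (-6913 + (-36 + (7 + 343 - 3*49)*85)) + 15073 = (-6913 + (-36 + (7 + 343 - 147)*85)) + 15073 = (-6913 + (-36 + 203*85)) + 15073 = (-6913 + (-36 + 17255)) + 15073 = (-6913 + 17219) + 15073 = 10306 + 15073 = 25379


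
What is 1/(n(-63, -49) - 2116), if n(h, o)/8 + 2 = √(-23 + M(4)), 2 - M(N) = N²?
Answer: -533/1136948 - I*√37/568474 ≈ -0.0004688 - 1.07e-5*I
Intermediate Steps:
M(N) = 2 - N²
n(h, o) = -16 + 8*I*√37 (n(h, o) = -16 + 8*√(-23 + (2 - 1*4²)) = -16 + 8*√(-23 + (2 - 1*16)) = -16 + 8*√(-23 + (2 - 16)) = -16 + 8*√(-23 - 14) = -16 + 8*√(-37) = -16 + 8*(I*√37) = -16 + 8*I*√37)
1/(n(-63, -49) - 2116) = 1/((-16 + 8*I*√37) - 2116) = 1/(-2132 + 8*I*√37)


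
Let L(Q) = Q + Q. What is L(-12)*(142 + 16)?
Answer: -3792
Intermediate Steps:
L(Q) = 2*Q
L(-12)*(142 + 16) = (2*(-12))*(142 + 16) = -24*158 = -3792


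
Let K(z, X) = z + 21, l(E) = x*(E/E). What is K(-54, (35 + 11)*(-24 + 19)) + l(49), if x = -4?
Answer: -37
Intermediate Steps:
l(E) = -4 (l(E) = -4*E/E = -4*1 = -4)
K(z, X) = 21 + z
K(-54, (35 + 11)*(-24 + 19)) + l(49) = (21 - 54) - 4 = -33 - 4 = -37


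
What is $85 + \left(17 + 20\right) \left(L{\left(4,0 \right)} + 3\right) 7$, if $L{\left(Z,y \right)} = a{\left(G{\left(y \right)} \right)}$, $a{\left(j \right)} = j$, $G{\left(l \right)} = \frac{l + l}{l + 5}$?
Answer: $862$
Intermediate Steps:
$G{\left(l \right)} = \frac{2 l}{5 + l}$
$L{\left(Z,y \right)} = \frac{2 y}{5 + y}$
$85 + \left(17 + 20\right) \left(L{\left(4,0 \right)} + 3\right) 7 = 85 + \left(17 + 20\right) \left(2 \cdot 0 \frac{1}{5 + 0} + 3\right) 7 = 85 + 37 \left(2 \cdot 0 \cdot \frac{1}{5} + 3\right) 7 = 85 + 37 \left(0 + 3\right) 7 = 85 + 37 \cdot 3 \cdot 7 = 85 + 37 \cdot 21 = 85 + 777 = 862$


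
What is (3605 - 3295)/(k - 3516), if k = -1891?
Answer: -310/5407 ≈ -0.057333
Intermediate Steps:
(3605 - 3295)/(k - 3516) = (3605 - 3295)/(-1891 - 3516) = 310/(-5407) = 310*(-1/5407) = -310/5407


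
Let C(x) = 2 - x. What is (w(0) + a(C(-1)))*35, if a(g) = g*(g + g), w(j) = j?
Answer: 630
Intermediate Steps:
a(g) = 2*g² (a(g) = g*(2*g) = 2*g²)
(w(0) + a(C(-1)))*35 = (0 + 2*(2 - 1*(-1))²)*35 = (0 + 2*(2 + 1)²)*35 = (0 + 2*3²)*35 = (0 + 2*9)*35 = (0 + 18)*35 = 18*35 = 630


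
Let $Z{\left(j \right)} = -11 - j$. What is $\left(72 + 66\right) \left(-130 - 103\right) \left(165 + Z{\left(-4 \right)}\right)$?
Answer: $-5080332$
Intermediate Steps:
$\left(72 + 66\right) \left(-130 - 103\right) \left(165 + Z{\left(-4 \right)}\right) = \left(72 + 66\right) \left(-130 - 103\right) \left(165 - 7\right) = 138 \left(- 233 \left(165 + \left(-11 + 4\right)\right)\right) = 138 \left(- 233 \left(165 - 7\right)\right) = 138 \left(\left(-233\right) 158\right) = 138 \left(-36814\right) = -5080332$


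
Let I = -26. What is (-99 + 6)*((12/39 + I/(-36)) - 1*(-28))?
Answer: -210583/78 ≈ -2699.8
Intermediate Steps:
(-99 + 6)*((12/39 + I/(-36)) - 1*(-28)) = (-99 + 6)*((12/39 - 26/(-36)) - 1*(-28)) = -93*((12*(1/39) - 26*(-1/36)) + 28) = -93*((4/13 + 13/18) + 28) = -93*(241/234 + 28) = -93*6793/234 = -210583/78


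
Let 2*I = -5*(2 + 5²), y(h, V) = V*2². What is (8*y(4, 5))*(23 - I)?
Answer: 14480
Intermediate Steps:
y(h, V) = 4*V (y(h, V) = V*4 = 4*V)
I = -135/2 (I = (-5*(2 + 5²))/2 = (-5*(2 + 25))/2 = (-5*27)/2 = (½)*(-135) = -135/2 ≈ -67.500)
(8*y(4, 5))*(23 - I) = (8*(4*5))*(23 - 1*(-135/2)) = (8*20)*(23 + 135/2) = 160*(181/2) = 14480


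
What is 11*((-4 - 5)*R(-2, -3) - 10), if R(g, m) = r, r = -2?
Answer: 88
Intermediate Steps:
R(g, m) = -2
11*((-4 - 5)*R(-2, -3) - 10) = 11*((-4 - 5)*(-2) - 10) = 11*(-9*(-2) - 10) = 11*(18 - 10) = 11*8 = 88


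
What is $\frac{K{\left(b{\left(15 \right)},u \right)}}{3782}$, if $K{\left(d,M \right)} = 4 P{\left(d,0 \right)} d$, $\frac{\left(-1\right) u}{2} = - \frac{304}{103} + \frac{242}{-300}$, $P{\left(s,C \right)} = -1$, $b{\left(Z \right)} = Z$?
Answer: $- \frac{30}{1891} \approx -0.015865$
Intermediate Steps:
$u = \frac{58063}{7725}$ ($u = - 2 \left(- \frac{304}{103} + \frac{242}{-300}\right) = - 2 \left(\left(-304\right) \frac{1}{103} + 242 \left(- \frac{1}{300}\right)\right) = - 2 \left(- \frac{304}{103} - \frac{121}{150}\right) = \left(-2\right) \left(- \frac{58063}{15450}\right) = \frac{58063}{7725} \approx 7.5162$)
$K{\left(d,M \right)} = - 4 d$ ($K{\left(d,M \right)} = 4 \left(-1\right) d = - 4 d$)
$\frac{K{\left(b{\left(15 \right)},u \right)}}{3782} = \frac{\left(-4\right) 15}{3782} = \left(-60\right) \frac{1}{3782} = - \frac{30}{1891}$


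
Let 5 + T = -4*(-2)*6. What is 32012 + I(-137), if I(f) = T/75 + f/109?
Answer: 261692512/8175 ≈ 32011.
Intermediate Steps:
T = 43 (T = -5 - 4*(-2)*6 = -5 + 8*6 = -5 + 48 = 43)
I(f) = 43/75 + f/109
32012 + I(-137) = 32012 + (43/75 + (1/109)*(-137)) = 32012 + (43/75 - 137/109) = 32012 - 5588/8175 = 261692512/8175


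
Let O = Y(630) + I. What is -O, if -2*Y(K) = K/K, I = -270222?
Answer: 540445/2 ≈ 2.7022e+5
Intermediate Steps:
Y(K) = -½ (Y(K) = -K/(2*K) = -½*1 = -½)
O = -540445/2 (O = -½ - 270222 = -540445/2 ≈ -2.7022e+5)
-O = -1*(-540445/2) = 540445/2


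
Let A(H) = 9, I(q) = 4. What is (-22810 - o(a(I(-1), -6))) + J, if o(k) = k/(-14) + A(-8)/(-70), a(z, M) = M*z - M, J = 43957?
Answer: 1480209/70 ≈ 21146.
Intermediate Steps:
a(z, M) = -M + M*z
o(k) = -9/70 - k/14 (o(k) = k/(-14) + 9/(-70) = k*(-1/14) + 9*(-1/70) = -k/14 - 9/70 = -9/70 - k/14)
(-22810 - o(a(I(-1), -6))) + J = (-22810 - (-9/70 - (-3)*(-1 + 4)/7)) + 43957 = (-22810 - (-9/70 - (-3)*3/7)) + 43957 = (-22810 - (-9/70 - 1/14*(-18))) + 43957 = (-22810 - (-9/70 + 9/7)) + 43957 = (-22810 - 1*81/70) + 43957 = (-22810 - 81/70) + 43957 = -1596781/70 + 43957 = 1480209/70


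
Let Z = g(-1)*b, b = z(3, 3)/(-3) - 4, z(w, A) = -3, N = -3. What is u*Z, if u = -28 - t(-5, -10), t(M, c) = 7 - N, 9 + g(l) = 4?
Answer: -570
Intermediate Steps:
g(l) = -5 (g(l) = -9 + 4 = -5)
t(M, c) = 10 (t(M, c) = 7 - 1*(-3) = 7 + 3 = 10)
u = -38 (u = -28 - 1*10 = -28 - 10 = -38)
b = -3 (b = -3/(-3) - 4 = -3*(-⅓) - 4 = 1 - 4 = -3)
Z = 15 (Z = -5*(-3) = 15)
u*Z = -38*15 = -570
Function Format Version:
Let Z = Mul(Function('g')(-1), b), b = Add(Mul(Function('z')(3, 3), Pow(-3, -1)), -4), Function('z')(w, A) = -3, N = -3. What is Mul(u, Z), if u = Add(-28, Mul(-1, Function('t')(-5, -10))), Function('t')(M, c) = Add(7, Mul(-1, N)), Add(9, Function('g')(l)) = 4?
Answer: -570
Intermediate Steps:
Function('g')(l) = -5 (Function('g')(l) = Add(-9, 4) = -5)
Function('t')(M, c) = 10 (Function('t')(M, c) = Add(7, Mul(-1, -3)) = Add(7, 3) = 10)
u = -38 (u = Add(-28, Mul(-1, 10)) = Add(-28, -10) = -38)
b = -3 (b = Add(Mul(-3, Pow(-3, -1)), -4) = Add(Mul(-3, Rational(-1, 3)), -4) = Add(1, -4) = -3)
Z = 15 (Z = Mul(-5, -3) = 15)
Mul(u, Z) = Mul(-38, 15) = -570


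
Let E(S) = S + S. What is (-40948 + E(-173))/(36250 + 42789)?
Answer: -41294/79039 ≈ -0.52245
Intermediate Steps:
E(S) = 2*S
(-40948 + E(-173))/(36250 + 42789) = (-40948 + 2*(-173))/(36250 + 42789) = (-40948 - 346)/79039 = -41294*1/79039 = -41294/79039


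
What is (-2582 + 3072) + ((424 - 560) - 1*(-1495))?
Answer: 1849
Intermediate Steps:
(-2582 + 3072) + ((424 - 560) - 1*(-1495)) = 490 + (-136 + 1495) = 490 + 1359 = 1849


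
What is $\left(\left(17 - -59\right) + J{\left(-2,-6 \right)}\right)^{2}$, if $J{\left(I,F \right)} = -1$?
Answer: $5625$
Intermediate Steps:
$\left(\left(17 - -59\right) + J{\left(-2,-6 \right)}\right)^{2} = \left(\left(17 - -59\right) - 1\right)^{2} = \left(\left(17 + 59\right) - 1\right)^{2} = \left(76 - 1\right)^{2} = 75^{2} = 5625$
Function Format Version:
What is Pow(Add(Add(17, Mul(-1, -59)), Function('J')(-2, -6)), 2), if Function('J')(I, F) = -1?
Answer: 5625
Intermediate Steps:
Pow(Add(Add(17, Mul(-1, -59)), Function('J')(-2, -6)), 2) = Pow(Add(Add(17, Mul(-1, -59)), -1), 2) = Pow(Add(Add(17, 59), -1), 2) = Pow(Add(76, -1), 2) = Pow(75, 2) = 5625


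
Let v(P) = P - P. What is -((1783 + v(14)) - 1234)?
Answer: -549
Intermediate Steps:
v(P) = 0
-((1783 + v(14)) - 1234) = -((1783 + 0) - 1234) = -(1783 - 1234) = -1*549 = -549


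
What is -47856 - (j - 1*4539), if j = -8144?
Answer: -35173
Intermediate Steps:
-47856 - (j - 1*4539) = -47856 - (-8144 - 1*4539) = -47856 - (-8144 - 4539) = -47856 - 1*(-12683) = -47856 + 12683 = -35173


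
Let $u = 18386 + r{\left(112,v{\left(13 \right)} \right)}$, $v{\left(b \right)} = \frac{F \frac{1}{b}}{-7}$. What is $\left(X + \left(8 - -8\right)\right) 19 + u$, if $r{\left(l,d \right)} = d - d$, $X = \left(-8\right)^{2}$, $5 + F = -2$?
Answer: $19906$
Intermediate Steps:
$F = -7$ ($F = -5 - 2 = -7$)
$X = 64$
$v{\left(b \right)} = \frac{1}{b}$ ($v{\left(b \right)} = \frac{\left(-7\right) \frac{1}{b}}{-7} = - \frac{7}{b} \left(- \frac{1}{7}\right) = \frac{1}{b}$)
$r{\left(l,d \right)} = 0$
$u = 18386$ ($u = 18386 + 0 = 18386$)
$\left(X + \left(8 - -8\right)\right) 19 + u = \left(64 + \left(8 - -8\right)\right) 19 + 18386 = \left(64 + \left(8 + 8\right)\right) 19 + 18386 = \left(64 + 16\right) 19 + 18386 = 80 \cdot 19 + 18386 = 1520 + 18386 = 19906$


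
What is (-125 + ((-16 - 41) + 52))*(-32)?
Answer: 4160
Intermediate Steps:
(-125 + ((-16 - 41) + 52))*(-32) = (-125 + (-57 + 52))*(-32) = (-125 - 5)*(-32) = -130*(-32) = 4160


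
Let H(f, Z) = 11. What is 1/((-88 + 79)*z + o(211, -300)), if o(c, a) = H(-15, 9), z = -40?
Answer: 1/371 ≈ 0.0026954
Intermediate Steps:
o(c, a) = 11
1/((-88 + 79)*z + o(211, -300)) = 1/((-88 + 79)*(-40) + 11) = 1/(-9*(-40) + 11) = 1/(360 + 11) = 1/371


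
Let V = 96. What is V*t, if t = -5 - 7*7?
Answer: -5184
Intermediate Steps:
t = -54 (t = -5 - 49 = -54)
V*t = 96*(-54) = -5184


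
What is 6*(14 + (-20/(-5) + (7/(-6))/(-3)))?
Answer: 331/3 ≈ 110.33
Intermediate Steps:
6*(14 + (-20/(-5) + (7/(-6))/(-3))) = 6*(14 + (-20*(-⅕) + (7*(-⅙))*(-⅓))) = 6*(14 + (4 - 7/6*(-⅓))) = 6*(14 + (4 + 7/18)) = 6*(14 + 79/18) = 6*(331/18) = 331/3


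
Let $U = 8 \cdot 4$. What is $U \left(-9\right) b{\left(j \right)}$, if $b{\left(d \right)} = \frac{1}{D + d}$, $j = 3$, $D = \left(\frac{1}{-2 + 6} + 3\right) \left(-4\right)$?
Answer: $\frac{144}{5} \approx 28.8$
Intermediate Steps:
$D = -13$ ($D = \left(\frac{1}{4} + 3\right) \left(-4\right) = \frac{13}{4} \left(-4\right) = -13$)
$b{\left(d \right)} = \frac{1}{-13 + d}$
$U = 32$
$U \left(-9\right) b{\left(j \right)} = \frac{32 \left(-9\right)}{-13 + 3} = - \frac{288}{-10} = \left(-288\right) \left(- \frac{1}{10}\right) = \frac{144}{5}$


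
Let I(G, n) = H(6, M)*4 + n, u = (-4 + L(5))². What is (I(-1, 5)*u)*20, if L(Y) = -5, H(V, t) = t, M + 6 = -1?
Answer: -37260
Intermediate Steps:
M = -7 (M = -6 - 1 = -7)
u = 81 (u = (-4 - 5)² = (-9)² = 81)
I(G, n) = -28 + n (I(G, n) = -7*4 + n = -28 + n)
(I(-1, 5)*u)*20 = ((-28 + 5)*81)*20 = -23*81*20 = -1863*20 = -37260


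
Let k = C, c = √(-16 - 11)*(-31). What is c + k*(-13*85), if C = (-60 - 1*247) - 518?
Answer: 911625 - 93*I*√3 ≈ 9.1163e+5 - 161.08*I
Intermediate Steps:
c = -93*I*√3 (c = √(-27)*(-31) = (3*I*√3)*(-31) = -93*I*√3 ≈ -161.08*I)
C = -825 (C = (-60 - 247) - 518 = -307 - 518 = -825)
k = -825
c + k*(-13*85) = -93*I*√3 - (-10725)*85 = -93*I*√3 - 825*(-1105) = -93*I*√3 + 911625 = 911625 - 93*I*√3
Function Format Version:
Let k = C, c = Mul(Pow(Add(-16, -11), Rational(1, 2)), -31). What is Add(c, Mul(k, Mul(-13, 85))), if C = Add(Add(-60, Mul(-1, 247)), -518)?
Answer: Add(911625, Mul(-93, I, Pow(3, Rational(1, 2)))) ≈ Add(9.1163e+5, Mul(-161.08, I))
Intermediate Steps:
c = Mul(-93, I, Pow(3, Rational(1, 2))) (c = Mul(Pow(-27, Rational(1, 2)), -31) = Mul(Mul(3, I, Pow(3, Rational(1, 2))), -31) = Mul(-93, I, Pow(3, Rational(1, 2))) ≈ Mul(-161.08, I))
C = -825 (C = Add(Add(-60, -247), -518) = Add(-307, -518) = -825)
k = -825
Add(c, Mul(k, Mul(-13, 85))) = Add(Mul(-93, I, Pow(3, Rational(1, 2))), Mul(-825, Mul(-13, 85))) = Add(Mul(-93, I, Pow(3, Rational(1, 2))), Mul(-825, -1105)) = Add(Mul(-93, I, Pow(3, Rational(1, 2))), 911625) = Add(911625, Mul(-93, I, Pow(3, Rational(1, 2))))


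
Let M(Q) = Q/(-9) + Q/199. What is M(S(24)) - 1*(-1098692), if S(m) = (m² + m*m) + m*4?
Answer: 655840084/597 ≈ 1.0986e+6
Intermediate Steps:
S(m) = 2*m² + 4*m (S(m) = (m² + m²) + 4*m = 2*m² + 4*m)
M(Q) = -190*Q/1791 (M(Q) = Q*(-⅑) + Q*(1/199) = -Q/9 + Q/199 = -190*Q/1791)
M(S(24)) - 1*(-1098692) = -380*24*(2 + 24)/1791 - 1*(-1098692) = -380*24*26/1791 + 1098692 = -190/1791*1248 + 1098692 = -79040/597 + 1098692 = 655840084/597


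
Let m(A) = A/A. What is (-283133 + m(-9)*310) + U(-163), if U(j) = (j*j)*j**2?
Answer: 705628938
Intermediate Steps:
m(A) = 1
U(j) = j**4 (U(j) = j**2*j**2 = j**4)
(-283133 + m(-9)*310) + U(-163) = (-283133 + 1*310) + (-163)**4 = (-283133 + 310) + 705911761 = -282823 + 705911761 = 705628938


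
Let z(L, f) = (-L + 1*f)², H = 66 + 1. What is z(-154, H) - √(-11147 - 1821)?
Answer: 48841 - 2*I*√3242 ≈ 48841.0 - 113.88*I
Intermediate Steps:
H = 67
z(L, f) = (f - L)² (z(L, f) = (-L + f)² = (f - L)²)
z(-154, H) - √(-11147 - 1821) = (-154 - 1*67)² - √(-11147 - 1821) = (-154 - 67)² - √(-12968) = (-221)² - 2*I*√3242 = 48841 - 2*I*√3242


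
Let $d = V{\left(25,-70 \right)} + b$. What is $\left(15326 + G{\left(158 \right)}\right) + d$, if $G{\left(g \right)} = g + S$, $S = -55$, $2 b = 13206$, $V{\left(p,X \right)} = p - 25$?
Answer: $22032$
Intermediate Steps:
$V{\left(p,X \right)} = -25 + p$
$b = 6603$ ($b = \frac{1}{2} \cdot 13206 = 6603$)
$d = 6603$ ($d = \left(-25 + 25\right) + 6603 = 0 + 6603 = 6603$)
$G{\left(g \right)} = -55 + g$ ($G{\left(g \right)} = g - 55 = -55 + g$)
$\left(15326 + G{\left(158 \right)}\right) + d = \left(15326 + \left(-55 + 158\right)\right) + 6603 = \left(15326 + 103\right) + 6603 = 15429 + 6603 = 22032$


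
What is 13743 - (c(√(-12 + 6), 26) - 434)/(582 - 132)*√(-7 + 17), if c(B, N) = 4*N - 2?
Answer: 13743 + 166*√10/225 ≈ 13745.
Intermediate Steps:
c(B, N) = -2 + 4*N
13743 - (c(√(-12 + 6), 26) - 434)/(582 - 132)*√(-7 + 17) = 13743 - ((-2 + 4*26) - 434)/(582 - 132)*√(-7 + 17) = 13743 - ((-2 + 104) - 434)/450*√10 = 13743 - (102 - 434)*(1/450)*√10 = 13743 - (-332*1/450)*√10 = 13743 - (-166)*√10/225 = 13743 + 166*√10/225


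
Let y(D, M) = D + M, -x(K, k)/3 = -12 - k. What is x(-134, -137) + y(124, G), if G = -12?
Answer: -263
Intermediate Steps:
x(K, k) = 36 + 3*k (x(K, k) = -3*(-12 - k) = 36 + 3*k)
x(-134, -137) + y(124, G) = (36 + 3*(-137)) + (124 - 12) = (36 - 411) + 112 = -375 + 112 = -263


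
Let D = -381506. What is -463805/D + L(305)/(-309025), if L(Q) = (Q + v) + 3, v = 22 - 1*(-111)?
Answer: 143159095979/117894891650 ≈ 1.2143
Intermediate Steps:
v = 133 (v = 22 + 111 = 133)
L(Q) = 136 + Q (L(Q) = (Q + 133) + 3 = (133 + Q) + 3 = 136 + Q)
-463805/D + L(305)/(-309025) = -463805/(-381506) + (136 + 305)/(-309025) = -463805*(-1/381506) + 441*(-1/309025) = 463805/381506 - 441/309025 = 143159095979/117894891650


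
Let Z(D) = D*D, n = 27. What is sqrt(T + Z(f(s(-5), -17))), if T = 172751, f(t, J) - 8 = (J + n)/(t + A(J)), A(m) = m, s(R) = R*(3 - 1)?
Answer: sqrt(125977915)/27 ≈ 415.70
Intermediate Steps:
s(R) = 2*R (s(R) = R*2 = 2*R)
f(t, J) = 8 + (27 + J)/(J + t) (f(t, J) = 8 + (J + 27)/(t + J) = 8 + (27 + J)/(J + t))
Z(D) = D**2
sqrt(T + Z(f(s(-5), -17))) = sqrt(172751 + ((27 + 8*(2*(-5)) + 9*(-17))/(-17 + 2*(-5)))**2) = sqrt(172751 + ((27 + 8*(-10) - 153)/(-17 - 10))**2) = sqrt(172751 + ((27 - 80 - 153)/(-27))**2) = sqrt(172751 + (-1/27*(-206))**2) = sqrt(172751 + (206/27)**2) = sqrt(172751 + 42436/729) = sqrt(125977915/729) = sqrt(125977915)/27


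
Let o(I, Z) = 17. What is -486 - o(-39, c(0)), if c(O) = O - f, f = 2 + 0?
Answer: -503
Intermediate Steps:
f = 2
c(O) = -2 + O (c(O) = O - 1*2 = O - 2 = -2 + O)
-486 - o(-39, c(0)) = -486 - 1*17 = -486 - 17 = -503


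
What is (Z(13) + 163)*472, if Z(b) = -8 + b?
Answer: 79296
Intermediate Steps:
(Z(13) + 163)*472 = ((-8 + 13) + 163)*472 = (5 + 163)*472 = 168*472 = 79296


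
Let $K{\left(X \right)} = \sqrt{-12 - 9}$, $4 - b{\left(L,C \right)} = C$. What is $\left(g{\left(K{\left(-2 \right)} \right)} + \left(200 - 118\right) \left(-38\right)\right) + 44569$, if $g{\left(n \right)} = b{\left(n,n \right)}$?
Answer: $41457 - i \sqrt{21} \approx 41457.0 - 4.5826 i$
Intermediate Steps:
$b{\left(L,C \right)} = 4 - C$
$K{\left(X \right)} = i \sqrt{21}$ ($K{\left(X \right)} = \sqrt{-21} = i \sqrt{21}$)
$g{\left(n \right)} = 4 - n$
$\left(g{\left(K{\left(-2 \right)} \right)} + \left(200 - 118\right) \left(-38\right)\right) + 44569 = \left(\left(4 - i \sqrt{21}\right) + \left(200 - 118\right) \left(-38\right)\right) + 44569 = \left(\left(4 - i \sqrt{21}\right) + 82 \left(-38\right)\right) + 44569 = \left(\left(4 - i \sqrt{21}\right) - 3116\right) + 44569 = \left(-3112 - i \sqrt{21}\right) + 44569 = 41457 - i \sqrt{21}$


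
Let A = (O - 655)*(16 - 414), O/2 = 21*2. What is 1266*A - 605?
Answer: 287708023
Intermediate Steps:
O = 84 (O = 2*(21*2) = 2*42 = 84)
A = 227258 (A = (84 - 655)*(16 - 414) = -571*(-398) = 227258)
1266*A - 605 = 1266*227258 - 605 = 287708628 - 605 = 287708023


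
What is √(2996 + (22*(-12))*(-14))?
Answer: 2*√1673 ≈ 81.805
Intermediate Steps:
√(2996 + (22*(-12))*(-14)) = √(2996 - 264*(-14)) = √(2996 + 3696) = √6692 = 2*√1673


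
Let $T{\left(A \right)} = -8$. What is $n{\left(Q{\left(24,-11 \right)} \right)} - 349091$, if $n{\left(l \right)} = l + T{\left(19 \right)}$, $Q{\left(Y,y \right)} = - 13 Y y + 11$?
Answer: $-345656$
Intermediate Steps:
$Q{\left(Y,y \right)} = 11 - 13 Y y$ ($Q{\left(Y,y \right)} = - 13 Y y + 11 = 11 - 13 Y y$)
$n{\left(l \right)} = -8 + l$ ($n{\left(l \right)} = l - 8 = -8 + l$)
$n{\left(Q{\left(24,-11 \right)} \right)} - 349091 = \left(-8 - \left(-11 + 312 \left(-11\right)\right)\right) - 349091 = \left(-8 + \left(11 + 3432\right)\right) - 349091 = \left(-8 + 3443\right) - 349091 = 3435 - 349091 = -345656$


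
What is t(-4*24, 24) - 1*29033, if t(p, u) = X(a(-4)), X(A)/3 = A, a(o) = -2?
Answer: -29039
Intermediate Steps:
X(A) = 3*A
t(p, u) = -6 (t(p, u) = 3*(-2) = -6)
t(-4*24, 24) - 1*29033 = -6 - 1*29033 = -6 - 29033 = -29039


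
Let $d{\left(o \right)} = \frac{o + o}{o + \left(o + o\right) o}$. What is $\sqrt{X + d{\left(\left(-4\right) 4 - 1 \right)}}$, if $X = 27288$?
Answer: $\frac{\sqrt{29716566}}{33} \approx 165.19$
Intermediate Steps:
$d{\left(o \right)} = \frac{2 o}{o + 2 o^{2}}$ ($d{\left(o \right)} = \frac{2 o}{o + 2 o o} = \frac{2 o}{o + 2 o^{2}}$)
$\sqrt{X + d{\left(\left(-4\right) 4 - 1 \right)}} = \sqrt{27288 + \frac{2}{1 + 2 \left(\left(-4\right) 4 - 1\right)}} = \sqrt{27288 + \frac{2}{1 + 2 \left(-16 - 1\right)}} = \sqrt{27288 + \frac{2}{1 + 2 \left(-17\right)}} = \sqrt{27288 + \frac{2}{1 - 34}} = \sqrt{27288 + \frac{2}{-33}} = \sqrt{27288 + 2 \left(- \frac{1}{33}\right)} = \sqrt{27288 - \frac{2}{33}} = \sqrt{\frac{900502}{33}} = \frac{\sqrt{29716566}}{33}$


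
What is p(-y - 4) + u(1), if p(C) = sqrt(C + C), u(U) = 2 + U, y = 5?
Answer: 3 + 3*I*sqrt(2) ≈ 3.0 + 4.2426*I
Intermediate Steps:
p(C) = sqrt(2)*sqrt(C) (p(C) = sqrt(2*C) = sqrt(2)*sqrt(C))
p(-y - 4) + u(1) = sqrt(2)*sqrt(-1*5 - 4) + (2 + 1) = sqrt(2)*sqrt(-5 - 4) + 3 = sqrt(2)*sqrt(-9) + 3 = sqrt(2)*(3*I) + 3 = 3*I*sqrt(2) + 3 = 3 + 3*I*sqrt(2)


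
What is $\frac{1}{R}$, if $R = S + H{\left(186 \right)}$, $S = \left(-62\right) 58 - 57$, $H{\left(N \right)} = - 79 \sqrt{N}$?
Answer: $- \frac{3653}{12183583} + \frac{79 \sqrt{186}}{12183583} \approx -0.0002114$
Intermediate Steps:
$S = -3653$ ($S = -3596 - 57 = -3653$)
$R = -3653 - 79 \sqrt{186} \approx -4730.4$
$\frac{1}{R} = \frac{1}{-3653 - 79 \sqrt{186}}$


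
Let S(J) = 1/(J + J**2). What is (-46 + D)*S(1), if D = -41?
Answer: -87/2 ≈ -43.500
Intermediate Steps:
(-46 + D)*S(1) = (-46 - 41)*(1/(1*(1 + 1))) = -87/2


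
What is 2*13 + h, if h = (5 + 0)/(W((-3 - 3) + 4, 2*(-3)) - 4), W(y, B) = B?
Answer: 51/2 ≈ 25.500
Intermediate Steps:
h = -½ (h = (5 + 0)/(2*(-3) - 4) = 5/(-6 - 4) = 5/(-10) = 5*(-⅒) = -½ ≈ -0.50000)
2*13 + h = 2*13 - ½ = 26 - ½ = 51/2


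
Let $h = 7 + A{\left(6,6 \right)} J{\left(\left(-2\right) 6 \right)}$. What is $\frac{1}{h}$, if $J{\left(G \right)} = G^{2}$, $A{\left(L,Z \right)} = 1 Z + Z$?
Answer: $\frac{1}{1735} \approx 0.00057637$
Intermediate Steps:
$A{\left(L,Z \right)} = 2 Z$ ($A{\left(L,Z \right)} = Z + Z = 2 Z$)
$h = 1735$ ($h = 7 + 2 \cdot 6 \left(\left(-2\right) 6\right)^{2} = 7 + 12 \left(-12\right)^{2} = 7 + 12 \cdot 144 = 7 + 1728 = 1735$)
$\frac{1}{h} = \frac{1}{1735}$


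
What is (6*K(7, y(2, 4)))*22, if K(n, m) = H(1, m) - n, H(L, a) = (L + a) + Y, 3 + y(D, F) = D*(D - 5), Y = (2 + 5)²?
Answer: 4488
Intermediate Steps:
Y = 49 (Y = 7² = 49)
y(D, F) = -3 + D*(-5 + D) (y(D, F) = -3 + D*(D - 5) = -3 + D*(-5 + D))
H(L, a) = 49 + L + a (H(L, a) = (L + a) + 49 = 49 + L + a)
K(n, m) = 50 + m - n (K(n, m) = (49 + 1 + m) - n = (50 + m) - n = 50 + m - n)
(6*K(7, y(2, 4)))*22 = (6*(50 + (-3 + 2² - 5*2) - 1*7))*22 = (6*(50 + (-3 + 4 - 10) - 7))*22 = (6*(50 - 9 - 7))*22 = (6*34)*22 = 204*22 = 4488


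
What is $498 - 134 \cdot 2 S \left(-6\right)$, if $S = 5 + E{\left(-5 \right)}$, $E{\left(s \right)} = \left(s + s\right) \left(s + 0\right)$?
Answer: $88938$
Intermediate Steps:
$E{\left(s \right)} = 2 s^{2}$ ($E{\left(s \right)} = 2 s s = 2 s^{2}$)
$S = 55$ ($S = 5 + 2 \left(-5\right)^{2} = 5 + 2 \cdot 25 = 5 + 50 = 55$)
$498 - 134 \cdot 2 S \left(-6\right) = 498 - 134 \cdot 2 \cdot 55 \left(-6\right) = 498 - 134 \cdot 110 \left(-6\right) = 498 - -88440 = 498 + 88440 = 88938$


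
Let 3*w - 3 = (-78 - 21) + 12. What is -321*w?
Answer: 8988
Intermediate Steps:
w = -28 (w = 1 + ((-78 - 21) + 12)/3 = 1 + (-99 + 12)/3 = 1 + (⅓)*(-87) = 1 - 29 = -28)
-321*w = -321*(-28) = 8988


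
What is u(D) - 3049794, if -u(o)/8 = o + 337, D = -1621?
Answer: -3039522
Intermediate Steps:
u(o) = -2696 - 8*o (u(o) = -8*(o + 337) = -8*(337 + o) = -2696 - 8*o)
u(D) - 3049794 = (-2696 - 8*(-1621)) - 3049794 = (-2696 + 12968) - 3049794 = 10272 - 3049794 = -3039522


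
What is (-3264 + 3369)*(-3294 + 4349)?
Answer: 110775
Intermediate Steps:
(-3264 + 3369)*(-3294 + 4349) = 105*1055 = 110775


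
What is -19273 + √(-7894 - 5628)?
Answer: -19273 + I*√13522 ≈ -19273.0 + 116.28*I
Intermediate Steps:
-19273 + √(-7894 - 5628) = -19273 + √(-13522) = -19273 + I*√13522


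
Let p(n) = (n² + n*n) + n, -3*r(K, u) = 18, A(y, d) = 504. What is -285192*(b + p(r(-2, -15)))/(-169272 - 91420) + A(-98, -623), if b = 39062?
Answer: 2822595336/65173 ≈ 43309.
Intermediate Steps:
r(K, u) = -6 (r(K, u) = -⅓*18 = -6)
p(n) = n + 2*n² (p(n) = (n² + n²) + n = 2*n² + n = n + 2*n²)
-285192*(b + p(r(-2, -15)))/(-169272 - 91420) + A(-98, -623) = -285192*(39062 - 6*(1 + 2*(-6)))/(-169272 - 91420) + 504 = -(-2785042476/65173 + 427788*(1 - 12)/65173) + 504 = -285192/((-260692/(39062 - 6*(-11)))) + 504 = -285192/((-260692/(39062 + 66))) + 504 = -285192/((-260692/39128)) + 504 = -285192/((-260692*1/39128)) + 504 = -285192/(-65173/9782) + 504 = -285192*(-9782/65173) + 504 = 2789748144/65173 + 504 = 2822595336/65173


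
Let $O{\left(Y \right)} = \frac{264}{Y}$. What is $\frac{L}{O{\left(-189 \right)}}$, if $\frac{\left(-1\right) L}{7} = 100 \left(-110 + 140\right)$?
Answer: $\frac{165375}{11} \approx 15034.0$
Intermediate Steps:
$L = -21000$ ($L = - 7 \cdot 100 \left(-110 + 140\right) = - 7 \cdot 100 \cdot 30 = \left(-7\right) 3000 = -21000$)
$\frac{L}{O{\left(-189 \right)}} = - \frac{21000}{264 \frac{1}{-189}} = - \frac{21000}{264 \left(- \frac{1}{189}\right)} = - \frac{21000}{- \frac{88}{63}} = \left(-21000\right) \left(- \frac{63}{88}\right) = \frac{165375}{11}$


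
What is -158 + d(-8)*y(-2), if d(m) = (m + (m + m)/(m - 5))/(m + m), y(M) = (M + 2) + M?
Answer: -2065/13 ≈ -158.85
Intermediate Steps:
y(M) = 2 + 2*M (y(M) = (2 + M) + M = 2 + 2*M)
d(m) = (m + 2*m/(-5 + m))/(2*m) (d(m) = (m + (2*m)/(-5 + m))/((2*m)) = (m + 2*m/(-5 + m))*(1/(2*m)) = (m + 2*m/(-5 + m))/(2*m))
-158 + d(-8)*y(-2) = -158 + ((-3 - 8)/(2*(-5 - 8)))*(2 + 2*(-2)) = -158 + ((½)*(-11)/(-13))*(2 - 4) = -158 + ((½)*(-1/13)*(-11))*(-2) = -158 + (11/26)*(-2) = -158 - 11/13 = -2065/13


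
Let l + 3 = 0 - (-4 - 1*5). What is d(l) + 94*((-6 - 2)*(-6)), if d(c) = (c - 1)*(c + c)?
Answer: 4572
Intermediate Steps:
l = 6 (l = -3 + (0 - (-4 - 1*5)) = -3 + (0 - (-4 - 5)) = -3 + (0 - 1*(-9)) = -3 + (0 + 9) = -3 + 9 = 6)
d(c) = 2*c*(-1 + c) (d(c) = (-1 + c)*(2*c) = 2*c*(-1 + c))
d(l) + 94*((-6 - 2)*(-6)) = 2*6*(-1 + 6) + 94*((-6 - 2)*(-6)) = 2*6*5 + 94*(-8*(-6)) = 60 + 94*48 = 60 + 4512 = 4572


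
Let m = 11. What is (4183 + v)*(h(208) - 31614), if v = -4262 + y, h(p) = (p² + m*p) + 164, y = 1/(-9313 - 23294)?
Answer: -36326103308/32607 ≈ -1.1141e+6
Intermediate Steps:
y = -1/32607 (y = 1/(-32607) = -1/32607 ≈ -3.0668e-5)
h(p) = 164 + p² + 11*p (h(p) = (p² + 11*p) + 164 = 164 + p² + 11*p)
v = -138971035/32607 (v = -4262 - 1/32607 = -138971035/32607 ≈ -4262.0)
(4183 + v)*(h(208) - 31614) = (4183 - 138971035/32607)*((164 + 208² + 11*208) - 31614) = -2575954*((164 + 43264 + 2288) - 31614)/32607 = -2575954*(45716 - 31614)/32607 = -2575954/32607*14102 = -36326103308/32607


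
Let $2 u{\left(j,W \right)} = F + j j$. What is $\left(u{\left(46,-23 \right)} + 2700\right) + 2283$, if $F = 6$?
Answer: $6044$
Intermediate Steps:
$u{\left(j,W \right)} = 3 + \frac{j^{2}}{2}$ ($u{\left(j,W \right)} = \frac{6 + j j}{2} = \frac{6 + j^{2}}{2} = 3 + \frac{j^{2}}{2}$)
$\left(u{\left(46,-23 \right)} + 2700\right) + 2283 = \left(\left(3 + \frac{46^{2}}{2}\right) + 2700\right) + 2283 = \left(\left(3 + \frac{1}{2} \cdot 2116\right) + 2700\right) + 2283 = \left(\left(3 + 1058\right) + 2700\right) + 2283 = \left(1061 + 2700\right) + 2283 = 3761 + 2283 = 6044$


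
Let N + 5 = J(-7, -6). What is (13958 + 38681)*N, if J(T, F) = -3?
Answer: -421112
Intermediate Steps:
N = -8 (N = -5 - 3 = -8)
(13958 + 38681)*N = (13958 + 38681)*(-8) = 52639*(-8) = -421112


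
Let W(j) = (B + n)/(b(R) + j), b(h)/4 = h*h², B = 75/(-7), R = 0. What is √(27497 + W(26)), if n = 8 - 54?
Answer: √910738374/182 ≈ 165.82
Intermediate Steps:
n = -46
B = -75/7 (B = 75*(-⅐) = -75/7 ≈ -10.714)
b(h) = 4*h³ (b(h) = 4*(h*h²) = 4*h³)
W(j) = -397/(7*j) (W(j) = (-75/7 - 46)/(4*0³ + j) = -397/(7*(4*0 + j)) = -397/(7*(0 + j)) = -397/(7*j))
√(27497 + W(26)) = √(27497 - 397/7/26) = √(27497 - 397/7*1/26) = √(27497 - 397/182) = √(5004057/182) = √910738374/182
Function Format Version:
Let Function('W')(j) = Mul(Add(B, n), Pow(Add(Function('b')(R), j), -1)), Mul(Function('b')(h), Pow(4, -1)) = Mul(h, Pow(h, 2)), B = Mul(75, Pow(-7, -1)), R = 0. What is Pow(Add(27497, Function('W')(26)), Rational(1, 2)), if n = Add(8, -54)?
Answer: Mul(Rational(1, 182), Pow(910738374, Rational(1, 2))) ≈ 165.82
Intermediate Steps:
n = -46
B = Rational(-75, 7) (B = Mul(75, Rational(-1, 7)) = Rational(-75, 7) ≈ -10.714)
Function('b')(h) = Mul(4, Pow(h, 3)) (Function('b')(h) = Mul(4, Mul(h, Pow(h, 2))) = Mul(4, Pow(h, 3)))
Function('W')(j) = Mul(Rational(-397, 7), Pow(j, -1)) (Function('W')(j) = Mul(Add(Rational(-75, 7), -46), Pow(Add(Mul(4, Pow(0, 3)), j), -1)) = Mul(Rational(-397, 7), Pow(Add(Mul(4, 0), j), -1)) = Mul(Rational(-397, 7), Pow(Add(0, j), -1)) = Mul(Rational(-397, 7), Pow(j, -1)))
Pow(Add(27497, Function('W')(26)), Rational(1, 2)) = Pow(Add(27497, Mul(Rational(-397, 7), Pow(26, -1))), Rational(1, 2)) = Pow(Add(27497, Mul(Rational(-397, 7), Rational(1, 26))), Rational(1, 2)) = Pow(Add(27497, Rational(-397, 182)), Rational(1, 2)) = Pow(Rational(5004057, 182), Rational(1, 2)) = Mul(Rational(1, 182), Pow(910738374, Rational(1, 2)))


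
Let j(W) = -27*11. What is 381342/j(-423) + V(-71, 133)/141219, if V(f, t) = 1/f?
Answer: -141612749965/110292039 ≈ -1284.0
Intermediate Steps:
j(W) = -297
381342/j(-423) + V(-71, 133)/141219 = 381342/(-297) + 1/(-71*141219) = 381342*(-1/297) - 1/71*1/141219 = -127114/99 - 1/10026549 = -141612749965/110292039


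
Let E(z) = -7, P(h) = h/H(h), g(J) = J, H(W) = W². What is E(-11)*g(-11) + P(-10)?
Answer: 769/10 ≈ 76.900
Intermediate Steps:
P(h) = 1/h (P(h) = h/(h²) = h/h² = 1/h)
E(-11)*g(-11) + P(-10) = -7*(-11) + 1/(-10) = 77 - ⅒ = 769/10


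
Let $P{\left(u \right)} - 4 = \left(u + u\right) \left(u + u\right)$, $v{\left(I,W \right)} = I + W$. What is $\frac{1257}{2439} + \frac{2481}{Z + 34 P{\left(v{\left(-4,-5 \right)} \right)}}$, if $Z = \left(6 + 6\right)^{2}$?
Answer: $\frac{6750077}{9183648} \approx 0.73501$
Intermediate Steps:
$Z = 144$ ($Z = 12^{2} = 144$)
$P{\left(u \right)} = 4 + 4 u^{2}$ ($P{\left(u \right)} = 4 + \left(u + u\right) \left(u + u\right) = 4 + 2 u 2 u = 4 + 4 u^{2}$)
$\frac{1257}{2439} + \frac{2481}{Z + 34 P{\left(v{\left(-4,-5 \right)} \right)}} = \frac{1257}{2439} + \frac{2481}{144 + 34 \left(4 + 4 \left(-4 - 5\right)^{2}\right)} = 1257 \cdot \frac{1}{2439} + \frac{2481}{144 + 34 \left(4 + 4 \left(-9\right)^{2}\right)} = \frac{419}{813} + \frac{2481}{144 + 34 \left(4 + 4 \cdot 81\right)} = \frac{419}{813} + \frac{2481}{144 + 34 \left(4 + 324\right)} = \frac{419}{813} + \frac{2481}{144 + 34 \cdot 328} = \frac{419}{813} + \frac{2481}{144 + 11152} = \frac{419}{813} + \frac{2481}{11296} = \frac{6750077}{9183648}$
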